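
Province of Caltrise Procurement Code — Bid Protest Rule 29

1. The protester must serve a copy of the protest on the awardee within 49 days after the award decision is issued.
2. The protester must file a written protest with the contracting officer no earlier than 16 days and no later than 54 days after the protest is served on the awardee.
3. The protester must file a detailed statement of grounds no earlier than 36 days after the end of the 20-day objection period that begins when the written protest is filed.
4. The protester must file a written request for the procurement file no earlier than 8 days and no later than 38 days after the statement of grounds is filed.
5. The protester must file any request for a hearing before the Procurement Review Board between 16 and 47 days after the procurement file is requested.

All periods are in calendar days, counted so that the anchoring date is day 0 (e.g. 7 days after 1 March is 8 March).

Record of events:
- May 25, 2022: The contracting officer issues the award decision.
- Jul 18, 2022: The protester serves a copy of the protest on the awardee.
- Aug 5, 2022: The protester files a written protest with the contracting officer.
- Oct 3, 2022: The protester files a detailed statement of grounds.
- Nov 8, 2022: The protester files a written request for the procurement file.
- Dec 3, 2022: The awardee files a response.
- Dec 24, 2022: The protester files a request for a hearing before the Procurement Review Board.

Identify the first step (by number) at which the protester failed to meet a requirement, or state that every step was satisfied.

Step 1 — counting 49 days from May 25, 2022 (when the award decision is issued) gives a deadline of Jul 13, 2022; not done until Jul 18, 2022, 5 days after the deadline.

Step 1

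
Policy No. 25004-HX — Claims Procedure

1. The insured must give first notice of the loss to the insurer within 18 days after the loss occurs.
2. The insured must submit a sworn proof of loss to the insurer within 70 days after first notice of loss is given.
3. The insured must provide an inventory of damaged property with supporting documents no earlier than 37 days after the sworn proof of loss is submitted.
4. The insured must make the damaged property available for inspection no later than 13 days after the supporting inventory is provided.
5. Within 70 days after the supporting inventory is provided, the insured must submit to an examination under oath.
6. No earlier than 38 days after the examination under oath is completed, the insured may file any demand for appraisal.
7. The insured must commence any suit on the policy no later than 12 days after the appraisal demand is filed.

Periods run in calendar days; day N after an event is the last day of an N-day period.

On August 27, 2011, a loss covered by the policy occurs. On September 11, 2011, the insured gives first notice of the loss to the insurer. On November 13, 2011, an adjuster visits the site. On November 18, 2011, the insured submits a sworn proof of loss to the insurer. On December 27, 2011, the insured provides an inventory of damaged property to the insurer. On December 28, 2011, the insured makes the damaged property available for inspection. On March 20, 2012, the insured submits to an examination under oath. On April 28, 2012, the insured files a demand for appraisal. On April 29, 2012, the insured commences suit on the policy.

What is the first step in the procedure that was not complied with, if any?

Step 1 — counting 18 days from August 27, 2011 (when the loss occurs) gives a deadline of September 14, 2011; September 11, 2011 is within that limit.
Step 2 — counting 70 days from September 11, 2011 (when first notice of loss is given) gives a deadline of November 20, 2011; done November 18, 2011 — timely.
Step 3 — must wait 37 days from November 18, 2011 (when the sworn proof of loss is submitted), so not before December 25, 2011; done December 27, 2011, after the minimum wait.
Step 4 — counting 13 days from December 27, 2011 (when the supporting inventory is provided) gives a deadline of January 9, 2012; completed December 28, 2011, before the deadline.
Step 5 — counting 70 days from December 27, 2011 (when the supporting inventory is provided) gives a deadline of March 6, 2012; done March 20, 2012 — 14 days late.
That is the first point of non-compliance.

Step 5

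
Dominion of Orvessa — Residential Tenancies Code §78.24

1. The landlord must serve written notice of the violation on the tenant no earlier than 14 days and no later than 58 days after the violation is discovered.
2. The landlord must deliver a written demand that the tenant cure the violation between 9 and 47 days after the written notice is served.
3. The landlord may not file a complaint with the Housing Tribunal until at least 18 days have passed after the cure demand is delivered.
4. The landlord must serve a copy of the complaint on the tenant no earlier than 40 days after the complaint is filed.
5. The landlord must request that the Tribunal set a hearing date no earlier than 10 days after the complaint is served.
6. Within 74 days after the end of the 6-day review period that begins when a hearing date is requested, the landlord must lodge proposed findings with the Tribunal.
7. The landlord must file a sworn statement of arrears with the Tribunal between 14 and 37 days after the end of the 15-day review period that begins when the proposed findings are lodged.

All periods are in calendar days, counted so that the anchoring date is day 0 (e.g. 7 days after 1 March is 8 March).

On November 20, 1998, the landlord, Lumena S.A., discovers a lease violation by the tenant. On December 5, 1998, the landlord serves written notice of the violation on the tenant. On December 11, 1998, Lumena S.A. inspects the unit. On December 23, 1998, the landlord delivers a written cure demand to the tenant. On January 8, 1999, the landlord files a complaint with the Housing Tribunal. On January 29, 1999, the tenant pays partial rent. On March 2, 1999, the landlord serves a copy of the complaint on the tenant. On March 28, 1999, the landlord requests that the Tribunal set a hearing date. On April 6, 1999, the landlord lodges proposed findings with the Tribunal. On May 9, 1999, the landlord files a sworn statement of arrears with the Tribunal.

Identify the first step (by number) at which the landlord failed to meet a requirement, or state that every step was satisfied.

Step 1 — 14 and 58 days from November 20, 1998 (when the violation is discovered) are December 4, 1998 and January 17, 1999 respectively; done December 5, 1998 — within the window.
Step 2 — 9 and 47 days from December 5, 1998 (when the written notice is served) are December 14, 1998 and January 21, 1999 respectively; December 23, 1998 falls inside that range.
Step 3 — must wait 18 days from December 23, 1998 (when the cure demand is delivered), so not before January 10, 1999; January 8, 1999 is 2 days before the earliest permitted date.
The procedure was therefore not followed at step 3.

Step 3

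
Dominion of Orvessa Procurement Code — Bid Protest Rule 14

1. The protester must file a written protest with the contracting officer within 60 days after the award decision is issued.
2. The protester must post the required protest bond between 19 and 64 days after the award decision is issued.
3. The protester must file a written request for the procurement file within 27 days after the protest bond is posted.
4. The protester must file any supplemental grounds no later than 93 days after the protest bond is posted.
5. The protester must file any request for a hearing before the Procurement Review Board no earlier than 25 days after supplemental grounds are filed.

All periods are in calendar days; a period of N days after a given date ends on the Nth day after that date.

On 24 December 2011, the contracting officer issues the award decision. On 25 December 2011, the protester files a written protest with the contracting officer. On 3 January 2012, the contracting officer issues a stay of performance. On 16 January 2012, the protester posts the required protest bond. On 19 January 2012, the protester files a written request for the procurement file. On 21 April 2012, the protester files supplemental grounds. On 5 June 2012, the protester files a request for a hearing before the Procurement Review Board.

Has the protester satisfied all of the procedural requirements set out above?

(1) due by 24 December 2011 + 60 days = 22 February 2012; done 25 December 2011 — timely.
(2) the permitted window runs from 24 December 2011 + 19 = 12 January 2012 to 24 December 2011 + 64 = 26 February 2012; done 16 January 2012, which is between those dates.
(3) due by 16 January 2012 + 27 days = 12 February 2012; done 19 January 2012 — timely.
(4) due by 16 January 2012 + 93 days = 18 April 2012; done 21 April 2012 — 3 days late.
Later steps need not be reached.

No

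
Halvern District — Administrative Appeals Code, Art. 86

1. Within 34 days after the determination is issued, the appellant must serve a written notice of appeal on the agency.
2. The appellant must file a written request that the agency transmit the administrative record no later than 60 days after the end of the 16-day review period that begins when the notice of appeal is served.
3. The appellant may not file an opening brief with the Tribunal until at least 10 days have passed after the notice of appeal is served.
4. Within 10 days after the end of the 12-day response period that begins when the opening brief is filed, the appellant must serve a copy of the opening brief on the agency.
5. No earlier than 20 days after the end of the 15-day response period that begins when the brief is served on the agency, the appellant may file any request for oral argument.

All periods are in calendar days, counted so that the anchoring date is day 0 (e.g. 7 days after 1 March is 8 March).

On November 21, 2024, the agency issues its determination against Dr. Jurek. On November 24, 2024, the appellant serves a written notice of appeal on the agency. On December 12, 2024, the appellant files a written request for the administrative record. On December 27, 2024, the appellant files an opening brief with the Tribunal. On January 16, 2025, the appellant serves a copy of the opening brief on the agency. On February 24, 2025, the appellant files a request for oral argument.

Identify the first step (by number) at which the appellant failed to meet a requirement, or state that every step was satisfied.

None — every step was satisfied

Step 1: 34 days after November 21, 2024 (when the determination is issued) is December 25, 2024; completed November 24, 2024, before the deadline.
Step 2: 60 days after December 10, 2024 (end of the 16-day review period, which began when the notice of appeal is served on November 24, 2024) is February 8, 2025; December 12, 2024 is within that limit.
Step 3: the earliest permitted date is 10 days after November 24, 2024 (when the notice of appeal is served), i.e. December 4, 2024; done December 27, 2024, after the minimum wait.
Step 4: 10 days after January 8, 2025 (end of the 12-day response period, which began when the opening brief is filed on December 27, 2024) is January 18, 2025; done January 16, 2025 — timely.
Step 5: the earliest permitted date is 20 days after January 31, 2025 (end of the 15-day response period, which began when the brief is served on the agency on January 16, 2025), i.e. February 20, 2025; done February 24, 2025 — permitted.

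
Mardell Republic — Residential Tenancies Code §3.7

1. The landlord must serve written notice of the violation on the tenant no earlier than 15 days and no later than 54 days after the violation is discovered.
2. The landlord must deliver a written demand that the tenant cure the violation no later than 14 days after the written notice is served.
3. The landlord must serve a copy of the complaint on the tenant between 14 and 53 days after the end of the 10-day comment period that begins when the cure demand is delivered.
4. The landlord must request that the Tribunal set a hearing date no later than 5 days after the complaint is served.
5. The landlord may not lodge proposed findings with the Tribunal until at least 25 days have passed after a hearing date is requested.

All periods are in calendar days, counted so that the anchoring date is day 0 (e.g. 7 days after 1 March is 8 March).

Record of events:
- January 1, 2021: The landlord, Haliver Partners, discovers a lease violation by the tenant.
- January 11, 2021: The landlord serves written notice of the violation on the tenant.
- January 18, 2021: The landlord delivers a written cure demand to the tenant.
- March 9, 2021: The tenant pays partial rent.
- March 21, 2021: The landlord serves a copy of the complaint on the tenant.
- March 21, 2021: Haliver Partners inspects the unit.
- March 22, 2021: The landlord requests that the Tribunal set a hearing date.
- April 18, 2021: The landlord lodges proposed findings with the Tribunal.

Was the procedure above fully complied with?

No

(1) the permitted window runs from January 1, 2021 + 15 = January 16, 2021 to January 1, 2021 + 54 = February 24, 2021; January 11, 2021 is 5 days too early.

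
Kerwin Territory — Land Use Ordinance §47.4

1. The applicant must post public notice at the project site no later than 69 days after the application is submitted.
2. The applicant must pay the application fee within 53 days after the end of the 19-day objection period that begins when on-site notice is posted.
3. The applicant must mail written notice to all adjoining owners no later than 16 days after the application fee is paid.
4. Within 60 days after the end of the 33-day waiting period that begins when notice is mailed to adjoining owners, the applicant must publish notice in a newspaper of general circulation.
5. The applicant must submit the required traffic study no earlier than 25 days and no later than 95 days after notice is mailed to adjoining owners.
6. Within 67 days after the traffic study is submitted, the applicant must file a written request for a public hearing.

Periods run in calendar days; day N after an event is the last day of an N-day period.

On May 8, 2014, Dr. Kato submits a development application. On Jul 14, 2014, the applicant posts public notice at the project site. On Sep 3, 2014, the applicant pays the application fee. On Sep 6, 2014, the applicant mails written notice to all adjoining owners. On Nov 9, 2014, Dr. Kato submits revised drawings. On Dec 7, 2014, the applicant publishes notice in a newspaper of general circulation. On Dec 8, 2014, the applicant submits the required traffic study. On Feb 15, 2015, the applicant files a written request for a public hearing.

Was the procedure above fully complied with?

No

Step 1 — counting 69 days from May 8, 2014 (when the application is submitted) gives a deadline of Jul 16, 2014; done Jul 14, 2014 — timely.
Step 2 — counting 53 days from Aug 2, 2014 (end of the 19-day objection period, which began when on-site notice is posted on Jul 14, 2014) gives a deadline of Sep 24, 2014; done Sep 3, 2014 — timely.
Step 3 — counting 16 days from Sep 3, 2014 (when the application fee is paid) gives a deadline of Sep 19, 2014; Sep 6, 2014 is within that limit.
Step 4 — counting 60 days from Oct 9, 2014 (end of the 33-day waiting period, which began when notice is mailed to adjoining owners on Sep 6, 2014) gives a deadline of Dec 8, 2014; completed Dec 7, 2014, before the deadline.
Step 5 — 25 and 95 days from Sep 6, 2014 (when notice is mailed to adjoining owners) are Oct 1, 2014 and Dec 10, 2014 respectively; done Dec 8, 2014 — within the window.
Step 6 — counting 67 days from Dec 8, 2014 (when the traffic study is submitted) gives a deadline of Feb 13, 2015; Feb 15, 2015 misses that deadline by 2 days.
The procedure was therefore not followed at step 6.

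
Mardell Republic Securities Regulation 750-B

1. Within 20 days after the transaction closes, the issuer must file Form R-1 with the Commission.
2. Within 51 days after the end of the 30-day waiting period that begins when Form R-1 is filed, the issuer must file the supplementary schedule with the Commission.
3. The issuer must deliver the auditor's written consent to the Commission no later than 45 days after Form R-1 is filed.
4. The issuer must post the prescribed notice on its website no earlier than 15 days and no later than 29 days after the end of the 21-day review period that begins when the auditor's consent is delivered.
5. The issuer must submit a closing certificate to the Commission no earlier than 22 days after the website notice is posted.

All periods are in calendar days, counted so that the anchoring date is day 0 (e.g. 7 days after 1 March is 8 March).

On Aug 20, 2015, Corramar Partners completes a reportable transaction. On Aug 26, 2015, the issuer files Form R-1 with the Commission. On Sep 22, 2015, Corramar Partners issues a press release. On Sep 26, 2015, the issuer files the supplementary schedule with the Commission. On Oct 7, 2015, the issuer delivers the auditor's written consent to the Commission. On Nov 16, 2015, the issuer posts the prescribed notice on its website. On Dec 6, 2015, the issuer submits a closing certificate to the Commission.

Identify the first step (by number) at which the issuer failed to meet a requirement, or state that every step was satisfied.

Step 5

Step 1: 20 days after Aug 20, 2015 (when the transaction closes) is Sep 9, 2015; Aug 26, 2015 is within that limit.
Step 2: 51 days after Sep 25, 2015 (end of the 30-day waiting period, which began when Form R-1 is filed on Aug 26, 2015) is Nov 15, 2015; Sep 26, 2015 is within that limit.
Step 3: 45 days after Aug 26, 2015 (when Form R-1 is filed) is Oct 10, 2015; completed Oct 7, 2015, before the deadline.
Step 4: the window is 15–29 days after Oct 28, 2015 (end of the 21-day review period, which began when the auditor's consent is delivered on Oct 7, 2015), so Nov 12, 2015 through Nov 26, 2015; done Nov 16, 2015, which is between those dates.
Step 5: the earliest permitted date is 22 days after Nov 16, 2015 (when the website notice is posted), i.e. Dec 8, 2015; done Dec 6, 2015 — 2 days too early.
That is the first point of non-compliance.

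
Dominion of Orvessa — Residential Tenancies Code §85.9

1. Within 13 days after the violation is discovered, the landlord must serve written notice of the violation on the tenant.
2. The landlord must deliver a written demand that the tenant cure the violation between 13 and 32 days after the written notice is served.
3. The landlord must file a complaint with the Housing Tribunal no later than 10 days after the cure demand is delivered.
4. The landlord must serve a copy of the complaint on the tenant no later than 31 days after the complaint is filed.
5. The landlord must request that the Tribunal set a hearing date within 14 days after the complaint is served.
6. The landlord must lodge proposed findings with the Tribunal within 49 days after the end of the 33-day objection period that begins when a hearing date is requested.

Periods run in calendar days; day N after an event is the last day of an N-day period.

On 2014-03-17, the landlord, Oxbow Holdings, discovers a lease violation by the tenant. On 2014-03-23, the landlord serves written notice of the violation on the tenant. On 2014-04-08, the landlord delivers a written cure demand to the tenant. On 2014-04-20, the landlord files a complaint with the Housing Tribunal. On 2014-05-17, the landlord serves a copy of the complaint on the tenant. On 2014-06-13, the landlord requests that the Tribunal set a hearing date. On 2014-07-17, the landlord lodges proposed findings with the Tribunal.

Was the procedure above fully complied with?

Step 1 — counting 13 days from 2014-03-17 (when the violation is discovered) gives a deadline of 2014-03-30; 2014-03-23 is within that limit.
Step 2 — 13 and 32 days from 2014-03-23 (when the written notice is served) are 2014-04-05 and 2014-04-24 respectively; done 2014-04-08 — within the window.
Step 3 — counting 10 days from 2014-04-08 (when the cure demand is delivered) gives a deadline of 2014-04-18; 2014-04-20 misses that deadline by 2 days.

No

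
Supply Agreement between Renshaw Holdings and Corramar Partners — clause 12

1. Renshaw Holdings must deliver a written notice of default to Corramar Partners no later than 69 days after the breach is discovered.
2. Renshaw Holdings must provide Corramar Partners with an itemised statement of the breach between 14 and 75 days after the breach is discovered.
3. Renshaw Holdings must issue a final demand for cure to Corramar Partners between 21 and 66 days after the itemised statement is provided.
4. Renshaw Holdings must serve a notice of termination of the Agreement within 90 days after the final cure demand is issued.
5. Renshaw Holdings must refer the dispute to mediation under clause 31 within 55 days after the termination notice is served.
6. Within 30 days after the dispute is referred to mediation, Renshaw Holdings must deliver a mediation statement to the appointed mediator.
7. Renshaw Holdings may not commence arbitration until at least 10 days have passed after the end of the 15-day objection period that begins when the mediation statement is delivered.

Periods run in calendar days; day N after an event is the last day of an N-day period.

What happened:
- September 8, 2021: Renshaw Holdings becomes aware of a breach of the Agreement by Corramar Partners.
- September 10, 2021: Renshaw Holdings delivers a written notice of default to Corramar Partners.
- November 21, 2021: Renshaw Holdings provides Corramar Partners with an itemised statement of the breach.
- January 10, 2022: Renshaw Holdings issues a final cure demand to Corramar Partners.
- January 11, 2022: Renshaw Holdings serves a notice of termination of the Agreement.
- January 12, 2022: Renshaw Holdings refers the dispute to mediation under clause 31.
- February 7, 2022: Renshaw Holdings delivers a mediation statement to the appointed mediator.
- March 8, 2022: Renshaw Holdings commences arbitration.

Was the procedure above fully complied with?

Yes

Step 1 — counting 69 days from September 8, 2021 (when the breach is discovered) gives a deadline of November 16, 2021; done September 10, 2021 — timely.
Step 2 — 14 and 75 days from September 8, 2021 (when the breach is discovered) are September 22, 2021 and November 22, 2021 respectively; November 21, 2021 falls inside that range.
Step 3 — 21 and 66 days from November 21, 2021 (when the itemised statement is provided) are December 12, 2021 and January 26, 2022 respectively; done January 10, 2022 — within the window.
Step 4 — counting 90 days from January 10, 2022 (when the final cure demand is issued) gives a deadline of April 10, 2022; January 11, 2022 is within that limit.
Step 5 — counting 55 days from January 11, 2022 (when the termination notice is served) gives a deadline of March 7, 2022; done January 12, 2022 — timely.
Step 6 — counting 30 days from January 12, 2022 (when the dispute is referred to mediation) gives a deadline of February 11, 2022; February 7, 2022 is within that limit.
Step 7 — must wait 10 days from February 22, 2022 (end of the 15-day objection period, which began when the mediation statement is delivered on February 7, 2022), so not before March 4, 2022; March 8, 2022 is on or after that date.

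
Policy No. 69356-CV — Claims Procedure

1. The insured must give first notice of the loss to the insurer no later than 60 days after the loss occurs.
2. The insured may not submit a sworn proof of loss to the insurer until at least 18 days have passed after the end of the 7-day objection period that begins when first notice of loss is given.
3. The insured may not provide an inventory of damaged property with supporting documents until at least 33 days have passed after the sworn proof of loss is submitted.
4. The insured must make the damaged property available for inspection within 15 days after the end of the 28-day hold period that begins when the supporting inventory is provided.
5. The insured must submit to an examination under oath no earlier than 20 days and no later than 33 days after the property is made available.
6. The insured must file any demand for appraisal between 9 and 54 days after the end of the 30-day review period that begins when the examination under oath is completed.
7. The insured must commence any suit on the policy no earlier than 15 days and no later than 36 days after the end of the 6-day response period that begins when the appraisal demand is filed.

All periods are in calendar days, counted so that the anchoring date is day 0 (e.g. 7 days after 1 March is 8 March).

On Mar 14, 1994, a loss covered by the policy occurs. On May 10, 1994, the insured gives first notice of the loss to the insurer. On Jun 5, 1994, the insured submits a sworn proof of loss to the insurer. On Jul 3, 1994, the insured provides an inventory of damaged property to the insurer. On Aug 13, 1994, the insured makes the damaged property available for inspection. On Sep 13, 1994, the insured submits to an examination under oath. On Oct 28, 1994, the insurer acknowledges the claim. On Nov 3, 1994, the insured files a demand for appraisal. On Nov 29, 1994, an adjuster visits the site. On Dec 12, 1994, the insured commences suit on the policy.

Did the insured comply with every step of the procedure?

Step 1 — counting 60 days from Mar 14, 1994 (when the loss occurs) gives a deadline of May 13, 1994; completed May 10, 1994, before the deadline.
Step 2 — must wait 18 days from May 17, 1994 (end of the 7-day objection period, which began when first notice of loss is given on May 10, 1994), so not before Jun 4, 1994; done Jun 5, 1994 — permitted.
Step 3 — must wait 33 days from Jun 5, 1994 (when the sworn proof of loss is submitted), so not before Jul 8, 1994; done Jul 3, 1994 — 5 days too early.

No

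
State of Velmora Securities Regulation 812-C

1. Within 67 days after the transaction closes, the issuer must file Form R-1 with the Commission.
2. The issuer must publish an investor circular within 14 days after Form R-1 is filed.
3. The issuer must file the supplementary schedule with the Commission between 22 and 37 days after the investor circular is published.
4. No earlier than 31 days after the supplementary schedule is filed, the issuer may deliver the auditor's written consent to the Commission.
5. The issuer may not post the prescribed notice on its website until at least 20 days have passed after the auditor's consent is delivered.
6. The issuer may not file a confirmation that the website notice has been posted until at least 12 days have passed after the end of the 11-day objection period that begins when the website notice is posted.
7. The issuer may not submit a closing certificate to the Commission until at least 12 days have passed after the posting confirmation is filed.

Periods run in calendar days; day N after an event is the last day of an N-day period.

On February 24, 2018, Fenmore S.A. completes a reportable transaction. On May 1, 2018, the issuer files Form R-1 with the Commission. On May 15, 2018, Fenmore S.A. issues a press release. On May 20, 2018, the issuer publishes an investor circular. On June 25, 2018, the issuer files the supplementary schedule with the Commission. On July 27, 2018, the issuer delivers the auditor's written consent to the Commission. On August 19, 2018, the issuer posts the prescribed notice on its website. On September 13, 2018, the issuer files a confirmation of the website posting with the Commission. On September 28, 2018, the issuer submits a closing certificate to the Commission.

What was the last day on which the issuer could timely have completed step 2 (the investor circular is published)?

May 15, 2018

Step 2 runs from May 1, 2018, when Form R-1 is filed. 14 days after May 1, 2018 is May 15, 2018.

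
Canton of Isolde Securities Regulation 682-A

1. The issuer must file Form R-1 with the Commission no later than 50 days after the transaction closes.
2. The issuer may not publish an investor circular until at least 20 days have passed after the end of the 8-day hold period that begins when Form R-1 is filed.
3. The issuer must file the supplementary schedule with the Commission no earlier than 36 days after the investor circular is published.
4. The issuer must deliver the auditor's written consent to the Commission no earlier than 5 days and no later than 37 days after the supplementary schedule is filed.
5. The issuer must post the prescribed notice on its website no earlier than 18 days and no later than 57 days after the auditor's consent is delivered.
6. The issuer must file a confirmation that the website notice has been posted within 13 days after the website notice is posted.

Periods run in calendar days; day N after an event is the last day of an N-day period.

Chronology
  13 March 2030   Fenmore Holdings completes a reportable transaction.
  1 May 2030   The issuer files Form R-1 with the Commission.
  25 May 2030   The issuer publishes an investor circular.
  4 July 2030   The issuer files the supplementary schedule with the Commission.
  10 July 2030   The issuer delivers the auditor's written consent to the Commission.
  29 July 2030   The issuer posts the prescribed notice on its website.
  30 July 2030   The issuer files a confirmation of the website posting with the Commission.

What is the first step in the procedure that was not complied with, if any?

Step 2

(1) due by 13 March 2030 + 50 days = 2 May 2030; completed 1 May 2030, before the deadline.
(2) permitted from 9 May 2030 + 20 days = 29 May 2030 onward; 25 May 2030 is 4 days before the earliest permitted date.
No need to go further; step 2 was not satisfied.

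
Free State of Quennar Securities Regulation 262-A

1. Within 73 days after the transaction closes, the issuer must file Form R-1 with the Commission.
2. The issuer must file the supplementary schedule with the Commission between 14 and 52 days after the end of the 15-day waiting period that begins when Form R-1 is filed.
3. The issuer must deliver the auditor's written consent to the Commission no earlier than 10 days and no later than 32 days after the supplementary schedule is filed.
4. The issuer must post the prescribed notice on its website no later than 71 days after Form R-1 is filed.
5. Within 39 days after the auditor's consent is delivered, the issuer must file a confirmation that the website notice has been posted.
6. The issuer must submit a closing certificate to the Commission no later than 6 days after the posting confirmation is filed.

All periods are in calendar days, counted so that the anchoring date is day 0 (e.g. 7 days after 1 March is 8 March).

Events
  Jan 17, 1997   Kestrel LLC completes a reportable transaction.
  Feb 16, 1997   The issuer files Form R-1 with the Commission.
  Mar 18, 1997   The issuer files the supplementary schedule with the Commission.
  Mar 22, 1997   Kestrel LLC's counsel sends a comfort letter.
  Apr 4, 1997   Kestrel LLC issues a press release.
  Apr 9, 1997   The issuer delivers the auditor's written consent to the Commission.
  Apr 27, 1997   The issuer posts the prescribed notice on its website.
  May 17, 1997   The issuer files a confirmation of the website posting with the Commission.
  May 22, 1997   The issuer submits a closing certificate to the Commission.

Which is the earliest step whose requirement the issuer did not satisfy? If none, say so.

None — every step was satisfied

Step 1: 73 days after Jan 17, 1997 (when the transaction closes) is Mar 31, 1997; Feb 16, 1997 is within that limit.
Step 2: the window is 14–52 days after Mar 3, 1997 (end of the 15-day waiting period, which began when Form R-1 is filed on Feb 16, 1997), so Mar 17, 1997 through Apr 24, 1997; Mar 18, 1997 falls inside that range.
Step 3: the window is 10–32 days after Mar 18, 1997 (when the supplementary schedule is filed), so Mar 28, 1997 through Apr 19, 1997; done Apr 9, 1997 — within the window.
Step 4: 71 days after Feb 16, 1997 (when Form R-1 is filed) is Apr 28, 1997; completed Apr 27, 1997, before the deadline.
Step 5: 39 days after Apr 9, 1997 (when the auditor's consent is delivered) is May 18, 1997; done May 17, 1997 — timely.
Step 6: 6 days after May 17, 1997 (when the posting confirmation is filed) is May 23, 1997; completed May 22, 1997, before the deadline.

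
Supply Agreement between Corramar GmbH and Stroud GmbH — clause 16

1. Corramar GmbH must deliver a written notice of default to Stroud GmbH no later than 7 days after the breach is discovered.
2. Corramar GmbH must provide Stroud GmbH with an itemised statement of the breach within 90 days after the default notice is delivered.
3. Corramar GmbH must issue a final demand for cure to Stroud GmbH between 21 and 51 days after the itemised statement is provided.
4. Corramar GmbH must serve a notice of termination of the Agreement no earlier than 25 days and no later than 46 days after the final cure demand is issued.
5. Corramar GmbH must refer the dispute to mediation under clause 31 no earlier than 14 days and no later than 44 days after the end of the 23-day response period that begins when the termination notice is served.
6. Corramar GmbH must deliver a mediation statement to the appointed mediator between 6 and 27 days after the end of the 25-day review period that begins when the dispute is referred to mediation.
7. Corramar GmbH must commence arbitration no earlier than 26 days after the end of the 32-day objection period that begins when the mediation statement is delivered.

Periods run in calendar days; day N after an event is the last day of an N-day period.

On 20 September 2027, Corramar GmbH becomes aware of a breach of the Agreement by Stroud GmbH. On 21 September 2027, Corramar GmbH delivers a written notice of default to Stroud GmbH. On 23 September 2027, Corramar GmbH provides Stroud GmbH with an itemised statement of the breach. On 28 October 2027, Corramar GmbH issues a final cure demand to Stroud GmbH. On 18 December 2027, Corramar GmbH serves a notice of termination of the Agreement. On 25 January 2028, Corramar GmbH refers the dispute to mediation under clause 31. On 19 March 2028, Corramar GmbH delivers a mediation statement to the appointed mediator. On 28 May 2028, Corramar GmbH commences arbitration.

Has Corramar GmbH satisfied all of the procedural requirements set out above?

Step 1: 7 days after 20 September 2027 (when the breach is discovered) is 27 September 2027; 21 September 2027 is within that limit.
Step 2: 90 days after 21 September 2027 (when the default notice is delivered) is 20 December 2027; completed 23 September 2027, before the deadline.
Step 3: the window is 21–51 days after 23 September 2027 (when the itemised statement is provided), so 14 October 2027 through 13 November 2027; done 28 October 2027, which is between those dates.
Step 4: the window is 25–46 days after 28 October 2027 (when the final cure demand is issued), so 22 November 2027 through 13 December 2027; 18 December 2027 is 5 days past the end of the window.
The procedure was therefore not followed at step 4.

No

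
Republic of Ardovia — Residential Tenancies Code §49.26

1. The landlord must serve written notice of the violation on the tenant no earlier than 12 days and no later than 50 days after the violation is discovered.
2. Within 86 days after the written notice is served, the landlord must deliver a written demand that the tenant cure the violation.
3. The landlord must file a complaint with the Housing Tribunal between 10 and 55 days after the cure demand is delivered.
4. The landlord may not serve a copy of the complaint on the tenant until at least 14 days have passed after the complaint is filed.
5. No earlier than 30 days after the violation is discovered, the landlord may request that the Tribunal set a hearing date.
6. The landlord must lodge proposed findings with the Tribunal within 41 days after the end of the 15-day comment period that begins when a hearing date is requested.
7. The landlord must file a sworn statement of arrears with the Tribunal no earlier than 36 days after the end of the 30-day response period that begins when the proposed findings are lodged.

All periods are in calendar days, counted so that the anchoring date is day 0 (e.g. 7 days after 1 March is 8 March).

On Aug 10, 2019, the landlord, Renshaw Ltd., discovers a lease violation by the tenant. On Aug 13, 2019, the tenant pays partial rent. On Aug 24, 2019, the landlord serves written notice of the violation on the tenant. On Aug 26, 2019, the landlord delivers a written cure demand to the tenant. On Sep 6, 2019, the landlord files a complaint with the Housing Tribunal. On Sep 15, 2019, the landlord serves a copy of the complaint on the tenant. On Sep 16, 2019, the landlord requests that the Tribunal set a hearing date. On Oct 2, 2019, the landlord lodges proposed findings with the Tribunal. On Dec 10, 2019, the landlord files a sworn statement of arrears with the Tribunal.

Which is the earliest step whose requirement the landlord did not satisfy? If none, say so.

Step 4

(1) the permitted window runs from Aug 10, 2019 + 12 = Aug 22, 2019 to Aug 10, 2019 + 50 = Sep 29, 2019; done Aug 24, 2019 — within the window.
(2) due by Aug 24, 2019 + 86 days = Nov 18, 2019; Aug 26, 2019 is within that limit.
(3) the permitted window runs from Aug 26, 2019 + 10 = Sep 5, 2019 to Aug 26, 2019 + 55 = Oct 20, 2019; done Sep 6, 2019, which is between those dates.
(4) permitted from Sep 6, 2019 + 14 days = Sep 20, 2019 onward; done Sep 15, 2019 — 5 days too early.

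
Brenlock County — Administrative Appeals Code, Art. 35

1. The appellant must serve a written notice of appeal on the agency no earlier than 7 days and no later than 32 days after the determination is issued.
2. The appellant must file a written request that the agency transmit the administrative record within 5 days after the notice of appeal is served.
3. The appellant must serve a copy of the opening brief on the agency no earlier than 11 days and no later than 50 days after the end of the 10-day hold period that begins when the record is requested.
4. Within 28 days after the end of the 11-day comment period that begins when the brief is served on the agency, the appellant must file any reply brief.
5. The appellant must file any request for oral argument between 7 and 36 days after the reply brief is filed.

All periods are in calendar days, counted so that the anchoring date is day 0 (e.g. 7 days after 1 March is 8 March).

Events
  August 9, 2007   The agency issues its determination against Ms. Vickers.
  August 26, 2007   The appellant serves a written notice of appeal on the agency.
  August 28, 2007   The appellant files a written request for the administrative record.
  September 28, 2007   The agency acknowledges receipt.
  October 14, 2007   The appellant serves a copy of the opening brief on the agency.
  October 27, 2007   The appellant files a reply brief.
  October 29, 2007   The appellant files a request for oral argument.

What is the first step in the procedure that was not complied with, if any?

Step 1: the window is 7–32 days after August 9, 2007 (when the determination is issued), so August 16, 2007 through September 10, 2007; done August 26, 2007, which is between those dates.
Step 2: 5 days after August 26, 2007 (when the notice of appeal is served) is August 31, 2007; completed August 28, 2007, before the deadline.
Step 3: the window is 11–50 days after September 7, 2007 (end of the 10-day hold period, which began when the record is requested on August 28, 2007), so September 18, 2007 through October 27, 2007; done October 14, 2007 — within the window.
Step 4: 28 days after October 25, 2007 (end of the 11-day comment period, which began when the brief is served on the agency on October 14, 2007) is November 22, 2007; completed October 27, 2007, before the deadline.
Step 5: the window is 7–36 days after October 27, 2007 (when the reply brief is filed), so November 3, 2007 through December 2, 2007; done October 29, 2007 — 5 days before the window opened.
Later steps need not be reached.

Step 5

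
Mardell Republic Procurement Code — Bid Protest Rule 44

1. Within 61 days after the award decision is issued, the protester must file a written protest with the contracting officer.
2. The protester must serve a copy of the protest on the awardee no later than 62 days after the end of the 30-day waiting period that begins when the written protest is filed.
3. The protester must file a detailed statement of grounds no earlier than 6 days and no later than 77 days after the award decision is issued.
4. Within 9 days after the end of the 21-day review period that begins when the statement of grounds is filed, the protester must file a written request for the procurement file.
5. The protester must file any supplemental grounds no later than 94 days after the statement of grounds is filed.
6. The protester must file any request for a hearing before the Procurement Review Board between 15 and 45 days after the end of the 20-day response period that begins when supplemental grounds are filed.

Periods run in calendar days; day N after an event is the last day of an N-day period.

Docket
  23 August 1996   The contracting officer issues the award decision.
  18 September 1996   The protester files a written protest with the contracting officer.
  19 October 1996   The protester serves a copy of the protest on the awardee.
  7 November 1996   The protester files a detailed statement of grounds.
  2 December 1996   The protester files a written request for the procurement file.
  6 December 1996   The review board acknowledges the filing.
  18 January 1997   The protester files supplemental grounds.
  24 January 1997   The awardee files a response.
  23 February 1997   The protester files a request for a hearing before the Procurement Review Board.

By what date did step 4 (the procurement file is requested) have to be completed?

The statement of grounds is filed on 7 November 1996; the 21-day review period therefore ends 28 November 1996, and step 4 runs from that date. 9 days after 28 November 1996 is 7 December 1996.

7 December 1996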